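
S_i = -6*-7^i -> [-6, 42, -294, 2058, -14406]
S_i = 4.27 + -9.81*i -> [4.27, -5.54, -15.35, -25.16, -34.97]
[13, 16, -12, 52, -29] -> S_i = Random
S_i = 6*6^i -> [6, 36, 216, 1296, 7776]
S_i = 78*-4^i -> [78, -312, 1248, -4992, 19968]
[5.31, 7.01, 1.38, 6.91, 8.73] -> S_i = Random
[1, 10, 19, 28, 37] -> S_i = 1 + 9*i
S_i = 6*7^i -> [6, 42, 294, 2058, 14406]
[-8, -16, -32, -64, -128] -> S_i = -8*2^i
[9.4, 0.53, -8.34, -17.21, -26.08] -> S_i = 9.40 + -8.87*i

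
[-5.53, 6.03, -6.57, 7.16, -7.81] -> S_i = -5.53*(-1.09)^i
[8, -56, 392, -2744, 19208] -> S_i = 8*-7^i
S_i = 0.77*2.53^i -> [0.77, 1.95, 4.93, 12.47, 31.55]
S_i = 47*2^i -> [47, 94, 188, 376, 752]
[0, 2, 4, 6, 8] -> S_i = 0 + 2*i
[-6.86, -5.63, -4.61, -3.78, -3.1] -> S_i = -6.86*0.82^i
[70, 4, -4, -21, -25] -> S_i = Random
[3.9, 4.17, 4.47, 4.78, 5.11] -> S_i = 3.90*1.07^i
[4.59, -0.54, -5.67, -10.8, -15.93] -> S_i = 4.59 + -5.13*i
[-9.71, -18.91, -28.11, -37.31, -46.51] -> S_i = -9.71 + -9.20*i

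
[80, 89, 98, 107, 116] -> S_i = 80 + 9*i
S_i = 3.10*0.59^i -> [3.1, 1.83, 1.08, 0.64, 0.38]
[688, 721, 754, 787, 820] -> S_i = 688 + 33*i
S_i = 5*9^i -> [5, 45, 405, 3645, 32805]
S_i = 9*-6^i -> [9, -54, 324, -1944, 11664]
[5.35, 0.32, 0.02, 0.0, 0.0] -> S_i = 5.35*0.06^i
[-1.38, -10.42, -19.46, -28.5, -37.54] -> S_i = -1.38 + -9.04*i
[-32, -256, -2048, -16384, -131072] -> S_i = -32*8^i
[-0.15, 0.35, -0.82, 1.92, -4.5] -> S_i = -0.15*(-2.34)^i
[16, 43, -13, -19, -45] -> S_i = Random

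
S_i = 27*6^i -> [27, 162, 972, 5832, 34992]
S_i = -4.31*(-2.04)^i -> [-4.31, 8.79, -17.94, 36.59, -74.64]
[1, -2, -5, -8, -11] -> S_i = 1 + -3*i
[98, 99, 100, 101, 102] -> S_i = 98 + 1*i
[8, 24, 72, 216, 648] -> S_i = 8*3^i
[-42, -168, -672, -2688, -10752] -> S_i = -42*4^i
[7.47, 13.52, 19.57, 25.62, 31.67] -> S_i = 7.47 + 6.05*i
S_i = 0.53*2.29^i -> [0.53, 1.21, 2.78, 6.36, 14.58]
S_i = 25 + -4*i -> [25, 21, 17, 13, 9]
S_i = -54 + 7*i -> [-54, -47, -40, -33, -26]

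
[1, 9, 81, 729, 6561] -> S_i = 1*9^i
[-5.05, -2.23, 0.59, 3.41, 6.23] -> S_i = -5.05 + 2.82*i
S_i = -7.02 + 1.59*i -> [-7.02, -5.43, -3.84, -2.25, -0.66]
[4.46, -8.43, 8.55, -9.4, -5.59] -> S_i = Random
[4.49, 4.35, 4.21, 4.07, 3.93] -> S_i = 4.49 + -0.14*i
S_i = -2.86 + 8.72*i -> [-2.86, 5.86, 14.58, 23.3, 32.02]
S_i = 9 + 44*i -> [9, 53, 97, 141, 185]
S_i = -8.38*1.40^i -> [-8.38, -11.73, -16.42, -22.99, -32.19]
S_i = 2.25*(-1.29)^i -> [2.25, -2.9, 3.74, -4.83, 6.23]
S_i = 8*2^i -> [8, 16, 32, 64, 128]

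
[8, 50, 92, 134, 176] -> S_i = 8 + 42*i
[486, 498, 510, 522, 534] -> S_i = 486 + 12*i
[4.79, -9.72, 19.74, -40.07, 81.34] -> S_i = 4.79*(-2.03)^i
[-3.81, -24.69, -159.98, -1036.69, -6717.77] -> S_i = -3.81*6.48^i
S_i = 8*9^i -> [8, 72, 648, 5832, 52488]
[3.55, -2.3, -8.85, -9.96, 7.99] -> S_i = Random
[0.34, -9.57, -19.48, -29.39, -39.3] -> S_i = 0.34 + -9.91*i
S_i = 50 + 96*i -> [50, 146, 242, 338, 434]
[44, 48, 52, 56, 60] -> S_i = 44 + 4*i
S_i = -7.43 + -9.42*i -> [-7.43, -16.85, -26.27, -35.69, -45.11]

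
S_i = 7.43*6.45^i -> [7.43, 47.92, 309.11, 1993.74, 12859.61]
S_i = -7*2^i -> [-7, -14, -28, -56, -112]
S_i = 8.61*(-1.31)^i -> [8.61, -11.28, 14.78, -19.36, 25.36]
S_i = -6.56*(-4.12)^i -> [-6.56, 27.03, -111.35, 458.77, -1890.13]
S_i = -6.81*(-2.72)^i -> [-6.81, 18.52, -50.38, 137.04, -372.75]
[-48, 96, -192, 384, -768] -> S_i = -48*-2^i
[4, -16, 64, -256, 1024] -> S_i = 4*-4^i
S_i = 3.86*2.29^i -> [3.86, 8.84, 20.24, 46.35, 106.15]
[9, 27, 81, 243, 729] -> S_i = 9*3^i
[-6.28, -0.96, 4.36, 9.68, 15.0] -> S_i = -6.28 + 5.32*i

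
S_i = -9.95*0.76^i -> [-9.95, -7.56, -5.75, -4.37, -3.32]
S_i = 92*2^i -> [92, 184, 368, 736, 1472]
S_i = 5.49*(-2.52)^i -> [5.49, -13.83, 34.86, -87.86, 221.4]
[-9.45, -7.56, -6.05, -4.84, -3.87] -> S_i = -9.45*0.80^i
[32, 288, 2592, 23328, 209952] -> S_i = 32*9^i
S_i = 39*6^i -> [39, 234, 1404, 8424, 50544]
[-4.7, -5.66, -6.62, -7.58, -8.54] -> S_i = -4.70 + -0.96*i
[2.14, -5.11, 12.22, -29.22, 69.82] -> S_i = 2.14*(-2.39)^i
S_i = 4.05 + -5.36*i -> [4.05, -1.31, -6.67, -12.03, -17.39]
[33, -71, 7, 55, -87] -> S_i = Random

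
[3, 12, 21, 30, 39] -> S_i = 3 + 9*i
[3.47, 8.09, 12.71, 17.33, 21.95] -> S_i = 3.47 + 4.62*i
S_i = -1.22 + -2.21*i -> [-1.22, -3.43, -5.64, -7.85, -10.06]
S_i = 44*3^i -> [44, 132, 396, 1188, 3564]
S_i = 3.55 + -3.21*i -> [3.55, 0.34, -2.87, -6.08, -9.29]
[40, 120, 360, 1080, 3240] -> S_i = 40*3^i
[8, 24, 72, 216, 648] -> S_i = 8*3^i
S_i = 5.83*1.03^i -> [5.83, 6.0, 6.19, 6.37, 6.56]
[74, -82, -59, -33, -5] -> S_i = Random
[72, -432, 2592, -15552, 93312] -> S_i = 72*-6^i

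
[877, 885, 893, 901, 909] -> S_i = 877 + 8*i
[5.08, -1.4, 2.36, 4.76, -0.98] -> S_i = Random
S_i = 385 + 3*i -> [385, 388, 391, 394, 397]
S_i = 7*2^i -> [7, 14, 28, 56, 112]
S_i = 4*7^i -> [4, 28, 196, 1372, 9604]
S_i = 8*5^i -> [8, 40, 200, 1000, 5000]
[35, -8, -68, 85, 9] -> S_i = Random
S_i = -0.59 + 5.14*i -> [-0.59, 4.55, 9.69, 14.83, 19.97]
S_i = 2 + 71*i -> [2, 73, 144, 215, 286]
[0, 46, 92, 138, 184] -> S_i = 0 + 46*i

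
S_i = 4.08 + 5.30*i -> [4.08, 9.38, 14.68, 19.98, 25.28]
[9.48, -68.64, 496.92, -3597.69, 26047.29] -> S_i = 9.48*(-7.24)^i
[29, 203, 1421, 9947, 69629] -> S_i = 29*7^i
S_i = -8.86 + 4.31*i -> [-8.86, -4.55, -0.24, 4.07, 8.38]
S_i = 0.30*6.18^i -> [0.3, 1.85, 11.46, 70.81, 437.6]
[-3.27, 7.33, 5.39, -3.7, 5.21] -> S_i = Random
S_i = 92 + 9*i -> [92, 101, 110, 119, 128]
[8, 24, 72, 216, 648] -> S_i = 8*3^i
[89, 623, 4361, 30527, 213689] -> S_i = 89*7^i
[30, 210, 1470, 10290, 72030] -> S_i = 30*7^i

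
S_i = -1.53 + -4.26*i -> [-1.53, -5.79, -10.05, -14.31, -18.57]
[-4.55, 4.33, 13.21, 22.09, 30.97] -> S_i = -4.55 + 8.88*i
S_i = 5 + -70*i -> [5, -65, -135, -205, -275]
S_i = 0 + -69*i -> [0, -69, -138, -207, -276]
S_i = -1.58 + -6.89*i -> [-1.58, -8.47, -15.36, -22.25, -29.14]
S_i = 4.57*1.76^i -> [4.57, 8.04, 14.16, 24.91, 43.85]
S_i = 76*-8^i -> [76, -608, 4864, -38912, 311296]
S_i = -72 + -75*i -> [-72, -147, -222, -297, -372]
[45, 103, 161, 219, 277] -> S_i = 45 + 58*i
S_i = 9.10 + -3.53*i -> [9.1, 5.57, 2.04, -1.49, -5.02]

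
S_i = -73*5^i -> [-73, -365, -1825, -9125, -45625]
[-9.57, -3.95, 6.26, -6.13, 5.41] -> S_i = Random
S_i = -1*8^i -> [-1, -8, -64, -512, -4096]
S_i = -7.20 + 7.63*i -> [-7.2, 0.43, 8.06, 15.69, 23.32]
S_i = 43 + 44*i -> [43, 87, 131, 175, 219]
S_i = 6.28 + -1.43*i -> [6.28, 4.85, 3.42, 1.99, 0.56]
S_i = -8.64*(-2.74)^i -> [-8.64, 23.67, -64.87, 177.73, -486.99]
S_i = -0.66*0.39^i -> [-0.66, -0.26, -0.1, -0.04, -0.02]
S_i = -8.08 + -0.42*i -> [-8.08, -8.5, -8.92, -9.34, -9.76]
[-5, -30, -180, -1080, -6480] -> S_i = -5*6^i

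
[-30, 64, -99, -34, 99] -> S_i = Random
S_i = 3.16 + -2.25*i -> [3.16, 0.91, -1.34, -3.59, -5.84]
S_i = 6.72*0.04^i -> [6.72, 0.27, 0.01, 0.0, 0.0]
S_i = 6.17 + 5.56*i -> [6.17, 11.73, 17.29, 22.85, 28.41]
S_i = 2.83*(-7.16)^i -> [2.83, -20.26, 145.08, -1038.78, 7437.7]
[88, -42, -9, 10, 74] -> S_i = Random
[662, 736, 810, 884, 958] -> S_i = 662 + 74*i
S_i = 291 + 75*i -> [291, 366, 441, 516, 591]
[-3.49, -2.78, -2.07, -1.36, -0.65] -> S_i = -3.49 + 0.71*i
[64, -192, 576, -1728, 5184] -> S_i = 64*-3^i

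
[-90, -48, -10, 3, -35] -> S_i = Random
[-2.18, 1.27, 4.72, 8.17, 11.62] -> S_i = -2.18 + 3.45*i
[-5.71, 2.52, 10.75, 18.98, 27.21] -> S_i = -5.71 + 8.23*i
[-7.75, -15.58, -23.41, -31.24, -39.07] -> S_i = -7.75 + -7.83*i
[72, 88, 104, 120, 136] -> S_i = 72 + 16*i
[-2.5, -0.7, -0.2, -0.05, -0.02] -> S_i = -2.50*0.28^i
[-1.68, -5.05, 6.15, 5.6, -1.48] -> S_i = Random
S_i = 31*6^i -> [31, 186, 1116, 6696, 40176]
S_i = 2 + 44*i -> [2, 46, 90, 134, 178]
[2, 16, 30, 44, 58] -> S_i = 2 + 14*i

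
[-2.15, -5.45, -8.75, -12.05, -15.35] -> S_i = -2.15 + -3.30*i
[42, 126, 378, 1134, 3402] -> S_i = 42*3^i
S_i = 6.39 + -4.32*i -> [6.39, 2.07, -2.25, -6.57, -10.89]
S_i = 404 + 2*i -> [404, 406, 408, 410, 412]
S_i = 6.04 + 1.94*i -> [6.04, 7.98, 9.92, 11.86, 13.8]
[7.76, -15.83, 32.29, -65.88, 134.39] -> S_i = 7.76*(-2.04)^i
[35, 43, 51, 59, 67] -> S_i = 35 + 8*i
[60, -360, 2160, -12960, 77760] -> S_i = 60*-6^i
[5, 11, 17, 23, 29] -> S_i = 5 + 6*i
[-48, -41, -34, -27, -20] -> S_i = -48 + 7*i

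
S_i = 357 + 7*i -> [357, 364, 371, 378, 385]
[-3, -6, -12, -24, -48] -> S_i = -3*2^i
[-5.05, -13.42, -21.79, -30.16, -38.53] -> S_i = -5.05 + -8.37*i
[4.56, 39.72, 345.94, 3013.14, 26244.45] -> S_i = 4.56*8.71^i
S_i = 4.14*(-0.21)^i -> [4.14, -0.87, 0.18, -0.04, 0.01]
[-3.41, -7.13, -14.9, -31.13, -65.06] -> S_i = -3.41*2.09^i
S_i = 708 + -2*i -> [708, 706, 704, 702, 700]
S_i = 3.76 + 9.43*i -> [3.76, 13.19, 22.62, 32.05, 41.48]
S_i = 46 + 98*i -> [46, 144, 242, 340, 438]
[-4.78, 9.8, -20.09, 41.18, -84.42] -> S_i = -4.78*(-2.05)^i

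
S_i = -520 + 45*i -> [-520, -475, -430, -385, -340]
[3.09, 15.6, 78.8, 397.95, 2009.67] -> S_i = 3.09*5.05^i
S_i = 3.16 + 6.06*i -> [3.16, 9.22, 15.28, 21.34, 27.4]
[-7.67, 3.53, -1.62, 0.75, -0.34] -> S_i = -7.67*(-0.46)^i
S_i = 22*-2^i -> [22, -44, 88, -176, 352]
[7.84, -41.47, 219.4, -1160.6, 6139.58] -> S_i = 7.84*(-5.29)^i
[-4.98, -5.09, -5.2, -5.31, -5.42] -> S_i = -4.98 + -0.11*i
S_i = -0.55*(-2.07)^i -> [-0.55, 1.14, -2.36, 4.88, -10.1]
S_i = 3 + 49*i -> [3, 52, 101, 150, 199]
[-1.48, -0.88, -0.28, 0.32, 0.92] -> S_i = -1.48 + 0.60*i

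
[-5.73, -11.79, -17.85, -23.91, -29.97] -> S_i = -5.73 + -6.06*i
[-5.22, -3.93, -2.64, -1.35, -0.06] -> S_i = -5.22 + 1.29*i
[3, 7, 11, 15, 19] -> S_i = 3 + 4*i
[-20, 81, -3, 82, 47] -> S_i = Random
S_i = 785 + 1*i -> [785, 786, 787, 788, 789]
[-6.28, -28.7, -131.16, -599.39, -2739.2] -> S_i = -6.28*4.57^i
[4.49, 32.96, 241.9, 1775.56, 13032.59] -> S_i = 4.49*7.34^i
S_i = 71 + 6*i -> [71, 77, 83, 89, 95]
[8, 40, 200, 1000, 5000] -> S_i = 8*5^i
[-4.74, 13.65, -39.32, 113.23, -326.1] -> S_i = -4.74*(-2.88)^i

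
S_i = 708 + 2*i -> [708, 710, 712, 714, 716]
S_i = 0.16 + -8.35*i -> [0.16, -8.19, -16.54, -24.89, -33.24]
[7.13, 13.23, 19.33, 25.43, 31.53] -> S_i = 7.13 + 6.10*i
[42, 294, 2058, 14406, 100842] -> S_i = 42*7^i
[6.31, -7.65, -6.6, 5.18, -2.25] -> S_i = Random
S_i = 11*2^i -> [11, 22, 44, 88, 176]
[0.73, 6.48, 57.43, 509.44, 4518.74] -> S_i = 0.73*8.87^i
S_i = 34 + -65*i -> [34, -31, -96, -161, -226]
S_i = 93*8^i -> [93, 744, 5952, 47616, 380928]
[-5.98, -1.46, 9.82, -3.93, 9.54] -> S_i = Random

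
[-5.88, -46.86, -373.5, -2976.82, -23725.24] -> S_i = -5.88*7.97^i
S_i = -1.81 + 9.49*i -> [-1.81, 7.68, 17.17, 26.66, 36.15]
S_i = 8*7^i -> [8, 56, 392, 2744, 19208]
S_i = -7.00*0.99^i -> [-7.0, -6.93, -6.86, -6.79, -6.72]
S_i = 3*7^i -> [3, 21, 147, 1029, 7203]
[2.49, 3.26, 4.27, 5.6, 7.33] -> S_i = 2.49*1.31^i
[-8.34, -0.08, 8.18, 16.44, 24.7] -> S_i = -8.34 + 8.26*i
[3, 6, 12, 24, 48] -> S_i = 3*2^i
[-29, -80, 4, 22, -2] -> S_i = Random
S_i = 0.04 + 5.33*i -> [0.04, 5.37, 10.7, 16.03, 21.36]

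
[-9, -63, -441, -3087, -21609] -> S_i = -9*7^i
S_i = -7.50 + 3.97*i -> [-7.5, -3.53, 0.44, 4.41, 8.38]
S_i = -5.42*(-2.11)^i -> [-5.42, 11.44, -24.13, 50.92, -107.43]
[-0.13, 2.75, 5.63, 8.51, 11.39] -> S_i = -0.13 + 2.88*i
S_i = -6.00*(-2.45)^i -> [-6.0, 14.7, -36.02, 88.24, -216.18]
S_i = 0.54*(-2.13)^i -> [0.54, -1.15, 2.45, -5.22, 11.12]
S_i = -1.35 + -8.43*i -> [-1.35, -9.78, -18.21, -26.64, -35.07]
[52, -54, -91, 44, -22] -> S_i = Random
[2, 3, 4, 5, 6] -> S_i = 2 + 1*i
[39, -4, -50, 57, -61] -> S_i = Random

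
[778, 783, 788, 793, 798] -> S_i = 778 + 5*i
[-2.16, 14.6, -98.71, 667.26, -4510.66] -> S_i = -2.16*(-6.76)^i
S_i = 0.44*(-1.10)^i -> [0.44, -0.48, 0.53, -0.59, 0.64]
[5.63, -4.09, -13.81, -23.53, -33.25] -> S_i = 5.63 + -9.72*i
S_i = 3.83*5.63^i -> [3.83, 21.56, 121.4, 683.48, 3847.98]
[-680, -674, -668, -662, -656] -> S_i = -680 + 6*i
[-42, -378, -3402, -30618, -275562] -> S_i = -42*9^i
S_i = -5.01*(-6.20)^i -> [-5.01, 31.06, -192.58, 1194.02, -7402.94]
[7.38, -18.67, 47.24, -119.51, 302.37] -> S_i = 7.38*(-2.53)^i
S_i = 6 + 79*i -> [6, 85, 164, 243, 322]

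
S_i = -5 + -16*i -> [-5, -21, -37, -53, -69]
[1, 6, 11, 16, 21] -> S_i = 1 + 5*i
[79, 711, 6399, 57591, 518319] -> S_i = 79*9^i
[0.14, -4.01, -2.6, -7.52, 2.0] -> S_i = Random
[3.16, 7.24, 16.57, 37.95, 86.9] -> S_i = 3.16*2.29^i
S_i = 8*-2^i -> [8, -16, 32, -64, 128]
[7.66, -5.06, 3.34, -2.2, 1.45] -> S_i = 7.66*(-0.66)^i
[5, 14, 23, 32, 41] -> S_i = 5 + 9*i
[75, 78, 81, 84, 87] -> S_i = 75 + 3*i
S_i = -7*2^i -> [-7, -14, -28, -56, -112]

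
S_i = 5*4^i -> [5, 20, 80, 320, 1280]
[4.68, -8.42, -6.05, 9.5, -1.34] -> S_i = Random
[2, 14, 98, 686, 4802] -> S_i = 2*7^i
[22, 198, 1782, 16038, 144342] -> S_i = 22*9^i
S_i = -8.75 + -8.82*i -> [-8.75, -17.57, -26.39, -35.21, -44.03]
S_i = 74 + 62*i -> [74, 136, 198, 260, 322]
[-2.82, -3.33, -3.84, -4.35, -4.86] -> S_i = -2.82 + -0.51*i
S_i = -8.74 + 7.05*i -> [-8.74, -1.69, 5.36, 12.41, 19.46]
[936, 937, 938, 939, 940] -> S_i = 936 + 1*i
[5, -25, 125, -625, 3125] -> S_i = 5*-5^i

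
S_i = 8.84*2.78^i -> [8.84, 24.58, 68.32, 189.93, 528.0]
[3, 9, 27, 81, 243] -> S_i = 3*3^i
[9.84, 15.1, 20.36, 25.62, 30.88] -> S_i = 9.84 + 5.26*i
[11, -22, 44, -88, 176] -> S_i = 11*-2^i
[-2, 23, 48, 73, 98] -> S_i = -2 + 25*i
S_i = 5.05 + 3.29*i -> [5.05, 8.34, 11.63, 14.92, 18.21]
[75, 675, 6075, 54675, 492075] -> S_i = 75*9^i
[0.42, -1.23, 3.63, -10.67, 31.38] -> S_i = 0.42*(-2.94)^i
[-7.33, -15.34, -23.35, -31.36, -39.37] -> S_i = -7.33 + -8.01*i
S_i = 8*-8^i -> [8, -64, 512, -4096, 32768]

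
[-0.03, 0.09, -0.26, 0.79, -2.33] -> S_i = -0.03*(-2.97)^i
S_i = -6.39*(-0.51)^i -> [-6.39, 3.26, -1.66, 0.85, -0.43]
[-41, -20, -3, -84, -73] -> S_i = Random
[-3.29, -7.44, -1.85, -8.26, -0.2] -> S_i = Random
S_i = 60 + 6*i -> [60, 66, 72, 78, 84]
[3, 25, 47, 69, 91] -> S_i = 3 + 22*i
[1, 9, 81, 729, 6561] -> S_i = 1*9^i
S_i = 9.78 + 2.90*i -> [9.78, 12.68, 15.58, 18.48, 21.38]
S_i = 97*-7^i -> [97, -679, 4753, -33271, 232897]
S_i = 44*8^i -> [44, 352, 2816, 22528, 180224]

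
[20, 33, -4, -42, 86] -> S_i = Random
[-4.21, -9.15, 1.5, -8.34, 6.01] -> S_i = Random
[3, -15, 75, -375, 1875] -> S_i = 3*-5^i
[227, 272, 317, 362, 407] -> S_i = 227 + 45*i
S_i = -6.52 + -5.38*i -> [-6.52, -11.9, -17.28, -22.66, -28.04]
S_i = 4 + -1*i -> [4, 3, 2, 1, 0]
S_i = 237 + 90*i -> [237, 327, 417, 507, 597]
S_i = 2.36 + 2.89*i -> [2.36, 5.25, 8.14, 11.03, 13.92]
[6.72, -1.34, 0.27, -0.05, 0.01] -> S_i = 6.72*(-0.20)^i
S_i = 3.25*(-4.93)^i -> [3.25, -16.02, 78.99, -389.43, 1919.87]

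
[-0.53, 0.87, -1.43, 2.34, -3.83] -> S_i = -0.53*(-1.64)^i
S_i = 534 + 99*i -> [534, 633, 732, 831, 930]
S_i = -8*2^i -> [-8, -16, -32, -64, -128]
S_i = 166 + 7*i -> [166, 173, 180, 187, 194]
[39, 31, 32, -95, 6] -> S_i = Random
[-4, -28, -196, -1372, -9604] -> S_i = -4*7^i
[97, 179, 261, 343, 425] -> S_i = 97 + 82*i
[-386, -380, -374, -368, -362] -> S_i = -386 + 6*i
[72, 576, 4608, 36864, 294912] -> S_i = 72*8^i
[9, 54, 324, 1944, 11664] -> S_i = 9*6^i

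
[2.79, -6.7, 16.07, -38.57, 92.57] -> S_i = 2.79*(-2.40)^i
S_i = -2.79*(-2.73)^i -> [-2.79, 7.62, -20.79, 56.77, -154.97]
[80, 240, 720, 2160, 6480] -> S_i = 80*3^i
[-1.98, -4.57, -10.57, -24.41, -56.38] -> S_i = -1.98*2.31^i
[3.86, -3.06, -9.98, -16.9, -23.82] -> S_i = 3.86 + -6.92*i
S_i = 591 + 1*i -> [591, 592, 593, 594, 595]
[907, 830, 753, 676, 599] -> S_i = 907 + -77*i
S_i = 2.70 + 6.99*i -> [2.7, 9.69, 16.68, 23.67, 30.66]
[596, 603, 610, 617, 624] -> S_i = 596 + 7*i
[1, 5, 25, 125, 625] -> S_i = 1*5^i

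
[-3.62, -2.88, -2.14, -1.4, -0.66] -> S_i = -3.62 + 0.74*i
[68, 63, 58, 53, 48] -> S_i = 68 + -5*i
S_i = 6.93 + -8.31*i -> [6.93, -1.38, -9.69, -18.0, -26.31]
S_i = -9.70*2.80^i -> [-9.7, -27.16, -76.05, -212.93, -596.22]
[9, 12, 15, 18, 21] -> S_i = 9 + 3*i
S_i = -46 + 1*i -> [-46, -45, -44, -43, -42]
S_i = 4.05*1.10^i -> [4.05, 4.46, 4.9, 5.39, 5.93]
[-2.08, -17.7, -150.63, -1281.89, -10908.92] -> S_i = -2.08*8.51^i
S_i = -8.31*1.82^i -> [-8.31, -15.12, -27.53, -50.1, -91.18]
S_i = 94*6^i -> [94, 564, 3384, 20304, 121824]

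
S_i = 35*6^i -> [35, 210, 1260, 7560, 45360]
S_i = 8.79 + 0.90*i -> [8.79, 9.69, 10.59, 11.49, 12.39]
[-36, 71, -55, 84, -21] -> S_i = Random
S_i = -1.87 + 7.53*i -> [-1.87, 5.66, 13.19, 20.72, 28.25]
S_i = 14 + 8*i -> [14, 22, 30, 38, 46]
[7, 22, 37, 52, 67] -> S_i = 7 + 15*i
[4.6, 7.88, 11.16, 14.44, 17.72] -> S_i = 4.60 + 3.28*i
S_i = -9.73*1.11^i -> [-9.73, -10.8, -11.99, -13.31, -14.77]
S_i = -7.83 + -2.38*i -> [-7.83, -10.21, -12.59, -14.97, -17.35]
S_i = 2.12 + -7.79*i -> [2.12, -5.67, -13.46, -21.25, -29.04]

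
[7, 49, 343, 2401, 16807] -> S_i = 7*7^i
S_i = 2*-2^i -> [2, -4, 8, -16, 32]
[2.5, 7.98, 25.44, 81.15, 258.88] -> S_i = 2.50*3.19^i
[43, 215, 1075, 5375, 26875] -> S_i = 43*5^i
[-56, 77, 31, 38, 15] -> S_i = Random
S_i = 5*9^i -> [5, 45, 405, 3645, 32805]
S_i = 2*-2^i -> [2, -4, 8, -16, 32]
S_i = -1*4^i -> [-1, -4, -16, -64, -256]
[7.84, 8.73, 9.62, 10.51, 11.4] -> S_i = 7.84 + 0.89*i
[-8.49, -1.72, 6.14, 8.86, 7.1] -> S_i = Random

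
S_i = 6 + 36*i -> [6, 42, 78, 114, 150]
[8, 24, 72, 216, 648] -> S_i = 8*3^i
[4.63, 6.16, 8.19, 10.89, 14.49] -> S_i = 4.63*1.33^i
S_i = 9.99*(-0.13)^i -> [9.99, -1.3, 0.17, -0.02, 0.0]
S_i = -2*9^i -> [-2, -18, -162, -1458, -13122]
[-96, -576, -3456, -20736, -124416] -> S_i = -96*6^i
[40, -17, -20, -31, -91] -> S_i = Random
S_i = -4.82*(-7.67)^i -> [-4.82, 36.97, -283.56, 2174.87, -16681.25]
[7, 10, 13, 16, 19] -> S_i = 7 + 3*i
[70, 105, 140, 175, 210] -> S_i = 70 + 35*i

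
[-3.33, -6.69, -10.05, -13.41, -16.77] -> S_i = -3.33 + -3.36*i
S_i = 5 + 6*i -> [5, 11, 17, 23, 29]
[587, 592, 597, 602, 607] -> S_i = 587 + 5*i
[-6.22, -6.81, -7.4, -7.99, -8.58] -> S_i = -6.22 + -0.59*i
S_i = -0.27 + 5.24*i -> [-0.27, 4.97, 10.21, 15.45, 20.69]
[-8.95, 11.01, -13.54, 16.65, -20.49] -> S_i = -8.95*(-1.23)^i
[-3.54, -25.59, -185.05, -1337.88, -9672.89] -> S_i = -3.54*7.23^i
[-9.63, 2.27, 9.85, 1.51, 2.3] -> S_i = Random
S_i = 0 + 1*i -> [0, 1, 2, 3, 4]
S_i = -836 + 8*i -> [-836, -828, -820, -812, -804]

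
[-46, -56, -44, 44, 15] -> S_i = Random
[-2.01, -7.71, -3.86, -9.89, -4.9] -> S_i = Random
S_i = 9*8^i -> [9, 72, 576, 4608, 36864]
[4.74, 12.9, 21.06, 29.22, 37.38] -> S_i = 4.74 + 8.16*i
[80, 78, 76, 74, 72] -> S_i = 80 + -2*i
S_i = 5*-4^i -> [5, -20, 80, -320, 1280]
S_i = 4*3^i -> [4, 12, 36, 108, 324]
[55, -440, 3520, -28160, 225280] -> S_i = 55*-8^i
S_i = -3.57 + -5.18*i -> [-3.57, -8.75, -13.93, -19.11, -24.29]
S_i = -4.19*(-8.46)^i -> [-4.19, 35.45, -299.89, 2537.03, -21463.25]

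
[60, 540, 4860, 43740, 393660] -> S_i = 60*9^i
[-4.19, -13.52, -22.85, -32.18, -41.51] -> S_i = -4.19 + -9.33*i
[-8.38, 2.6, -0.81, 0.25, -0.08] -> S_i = -8.38*(-0.31)^i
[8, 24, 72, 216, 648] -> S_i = 8*3^i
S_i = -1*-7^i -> [-1, 7, -49, 343, -2401]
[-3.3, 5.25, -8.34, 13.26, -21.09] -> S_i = -3.30*(-1.59)^i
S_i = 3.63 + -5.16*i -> [3.63, -1.53, -6.69, -11.85, -17.01]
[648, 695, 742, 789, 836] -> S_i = 648 + 47*i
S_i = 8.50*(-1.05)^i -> [8.5, -8.93, 9.37, -9.84, 10.33]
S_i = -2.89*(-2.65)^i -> [-2.89, 7.66, -20.3, 53.78, -142.52]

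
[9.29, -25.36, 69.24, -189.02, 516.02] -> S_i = 9.29*(-2.73)^i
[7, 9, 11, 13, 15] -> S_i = 7 + 2*i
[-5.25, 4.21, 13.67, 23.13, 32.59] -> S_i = -5.25 + 9.46*i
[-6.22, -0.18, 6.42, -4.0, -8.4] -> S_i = Random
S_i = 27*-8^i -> [27, -216, 1728, -13824, 110592]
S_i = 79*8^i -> [79, 632, 5056, 40448, 323584]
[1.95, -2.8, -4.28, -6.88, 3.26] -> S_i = Random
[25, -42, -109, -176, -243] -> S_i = 25 + -67*i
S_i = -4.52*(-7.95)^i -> [-4.52, 35.93, -285.68, 2271.12, -18055.39]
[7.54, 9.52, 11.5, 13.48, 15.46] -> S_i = 7.54 + 1.98*i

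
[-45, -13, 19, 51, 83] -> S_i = -45 + 32*i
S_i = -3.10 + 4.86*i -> [-3.1, 1.76, 6.62, 11.48, 16.34]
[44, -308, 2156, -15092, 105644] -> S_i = 44*-7^i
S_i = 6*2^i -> [6, 12, 24, 48, 96]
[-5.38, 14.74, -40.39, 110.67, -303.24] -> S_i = -5.38*(-2.74)^i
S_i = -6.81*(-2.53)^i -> [-6.81, 17.23, -43.59, 110.28, -279.02]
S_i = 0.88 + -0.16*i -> [0.88, 0.72, 0.56, 0.4, 0.24]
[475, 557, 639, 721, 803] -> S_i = 475 + 82*i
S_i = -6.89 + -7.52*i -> [-6.89, -14.41, -21.93, -29.45, -36.97]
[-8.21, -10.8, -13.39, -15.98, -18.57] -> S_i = -8.21 + -2.59*i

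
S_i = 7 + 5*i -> [7, 12, 17, 22, 27]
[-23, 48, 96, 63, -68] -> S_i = Random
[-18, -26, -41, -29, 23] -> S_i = Random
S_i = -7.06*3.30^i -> [-7.06, -23.3, -76.88, -253.72, -837.26]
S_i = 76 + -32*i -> [76, 44, 12, -20, -52]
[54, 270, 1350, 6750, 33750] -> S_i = 54*5^i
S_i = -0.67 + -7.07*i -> [-0.67, -7.74, -14.81, -21.88, -28.95]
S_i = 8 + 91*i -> [8, 99, 190, 281, 372]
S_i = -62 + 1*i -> [-62, -61, -60, -59, -58]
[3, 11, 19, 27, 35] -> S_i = 3 + 8*i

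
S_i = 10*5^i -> [10, 50, 250, 1250, 6250]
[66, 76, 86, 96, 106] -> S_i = 66 + 10*i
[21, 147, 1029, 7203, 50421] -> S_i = 21*7^i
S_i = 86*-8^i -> [86, -688, 5504, -44032, 352256]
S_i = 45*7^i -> [45, 315, 2205, 15435, 108045]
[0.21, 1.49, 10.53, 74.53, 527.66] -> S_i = 0.21*7.08^i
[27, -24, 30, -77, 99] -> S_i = Random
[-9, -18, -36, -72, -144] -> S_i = -9*2^i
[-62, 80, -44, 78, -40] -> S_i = Random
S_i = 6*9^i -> [6, 54, 486, 4374, 39366]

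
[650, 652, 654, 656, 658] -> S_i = 650 + 2*i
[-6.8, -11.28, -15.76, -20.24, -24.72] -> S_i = -6.80 + -4.48*i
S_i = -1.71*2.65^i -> [-1.71, -4.53, -12.01, -31.82, -84.33]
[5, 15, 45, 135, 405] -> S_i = 5*3^i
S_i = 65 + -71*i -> [65, -6, -77, -148, -219]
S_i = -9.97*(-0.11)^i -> [-9.97, 1.1, -0.12, 0.01, -0.0]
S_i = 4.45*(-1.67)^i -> [4.45, -7.43, 12.41, -20.73, 34.61]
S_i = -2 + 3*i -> [-2, 1, 4, 7, 10]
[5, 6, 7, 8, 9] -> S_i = 5 + 1*i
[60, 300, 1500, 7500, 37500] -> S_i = 60*5^i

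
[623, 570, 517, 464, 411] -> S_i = 623 + -53*i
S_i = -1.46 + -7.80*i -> [-1.46, -9.26, -17.06, -24.86, -32.66]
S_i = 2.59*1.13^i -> [2.59, 2.93, 3.31, 3.74, 4.22]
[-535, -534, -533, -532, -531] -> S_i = -535 + 1*i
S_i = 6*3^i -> [6, 18, 54, 162, 486]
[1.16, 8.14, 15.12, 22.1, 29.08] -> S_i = 1.16 + 6.98*i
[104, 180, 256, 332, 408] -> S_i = 104 + 76*i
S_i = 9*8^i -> [9, 72, 576, 4608, 36864]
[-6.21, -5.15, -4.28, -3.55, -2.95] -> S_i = -6.21*0.83^i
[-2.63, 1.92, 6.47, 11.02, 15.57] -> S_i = -2.63 + 4.55*i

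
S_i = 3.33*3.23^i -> [3.33, 10.76, 34.74, 112.22, 362.46]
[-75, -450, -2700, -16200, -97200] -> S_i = -75*6^i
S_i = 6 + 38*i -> [6, 44, 82, 120, 158]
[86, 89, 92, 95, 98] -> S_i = 86 + 3*i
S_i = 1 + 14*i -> [1, 15, 29, 43, 57]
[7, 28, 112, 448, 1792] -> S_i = 7*4^i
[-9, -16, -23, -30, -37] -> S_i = -9 + -7*i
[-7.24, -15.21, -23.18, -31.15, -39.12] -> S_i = -7.24 + -7.97*i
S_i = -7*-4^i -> [-7, 28, -112, 448, -1792]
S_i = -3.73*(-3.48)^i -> [-3.73, 12.98, -45.17, 157.2, -547.05]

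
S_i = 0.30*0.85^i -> [0.3, 0.26, 0.22, 0.18, 0.16]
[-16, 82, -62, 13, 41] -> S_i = Random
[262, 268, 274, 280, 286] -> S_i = 262 + 6*i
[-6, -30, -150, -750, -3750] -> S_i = -6*5^i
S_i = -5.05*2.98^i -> [-5.05, -15.05, -44.85, -133.64, -398.25]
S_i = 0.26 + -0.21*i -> [0.26, 0.05, -0.16, -0.37, -0.58]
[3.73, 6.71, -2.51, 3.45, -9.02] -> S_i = Random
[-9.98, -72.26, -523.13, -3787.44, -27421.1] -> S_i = -9.98*7.24^i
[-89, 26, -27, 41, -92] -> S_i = Random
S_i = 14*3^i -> [14, 42, 126, 378, 1134]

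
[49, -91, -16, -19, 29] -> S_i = Random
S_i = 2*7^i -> [2, 14, 98, 686, 4802]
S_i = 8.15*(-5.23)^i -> [8.15, -42.62, 222.93, -1165.9, 6097.68]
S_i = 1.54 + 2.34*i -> [1.54, 3.88, 6.22, 8.56, 10.9]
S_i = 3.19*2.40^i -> [3.19, 7.66, 18.37, 44.1, 105.84]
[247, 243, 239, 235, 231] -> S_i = 247 + -4*i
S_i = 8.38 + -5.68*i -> [8.38, 2.7, -2.98, -8.66, -14.34]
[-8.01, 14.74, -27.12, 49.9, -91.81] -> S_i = -8.01*(-1.84)^i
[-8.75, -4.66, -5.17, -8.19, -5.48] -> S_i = Random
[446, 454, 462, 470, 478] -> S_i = 446 + 8*i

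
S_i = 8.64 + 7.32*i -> [8.64, 15.96, 23.28, 30.6, 37.92]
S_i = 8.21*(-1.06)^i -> [8.21, -8.7, 9.22, -9.78, 10.36]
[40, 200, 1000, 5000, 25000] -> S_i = 40*5^i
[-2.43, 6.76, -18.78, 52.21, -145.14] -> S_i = -2.43*(-2.78)^i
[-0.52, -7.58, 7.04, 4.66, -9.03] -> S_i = Random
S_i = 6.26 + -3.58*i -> [6.26, 2.68, -0.9, -4.48, -8.06]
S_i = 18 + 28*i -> [18, 46, 74, 102, 130]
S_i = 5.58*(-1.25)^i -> [5.58, -6.98, 8.72, -10.9, 13.62]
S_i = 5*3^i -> [5, 15, 45, 135, 405]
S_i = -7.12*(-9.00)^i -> [-7.12, 64.08, -576.72, 5190.48, -46714.32]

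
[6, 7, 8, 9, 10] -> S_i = 6 + 1*i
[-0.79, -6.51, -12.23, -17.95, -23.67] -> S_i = -0.79 + -5.72*i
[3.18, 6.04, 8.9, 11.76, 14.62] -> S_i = 3.18 + 2.86*i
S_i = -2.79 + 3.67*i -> [-2.79, 0.88, 4.55, 8.22, 11.89]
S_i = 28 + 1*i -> [28, 29, 30, 31, 32]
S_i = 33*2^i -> [33, 66, 132, 264, 528]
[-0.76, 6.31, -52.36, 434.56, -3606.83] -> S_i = -0.76*(-8.30)^i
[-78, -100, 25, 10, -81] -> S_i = Random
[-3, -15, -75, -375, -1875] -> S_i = -3*5^i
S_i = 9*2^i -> [9, 18, 36, 72, 144]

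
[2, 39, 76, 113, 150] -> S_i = 2 + 37*i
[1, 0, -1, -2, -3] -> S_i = 1 + -1*i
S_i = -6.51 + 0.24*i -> [-6.51, -6.27, -6.03, -5.79, -5.55]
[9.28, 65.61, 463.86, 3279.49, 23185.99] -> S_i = 9.28*7.07^i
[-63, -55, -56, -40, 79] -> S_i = Random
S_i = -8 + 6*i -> [-8, -2, 4, 10, 16]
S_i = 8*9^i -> [8, 72, 648, 5832, 52488]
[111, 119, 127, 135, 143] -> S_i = 111 + 8*i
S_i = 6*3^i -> [6, 18, 54, 162, 486]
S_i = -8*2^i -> [-8, -16, -32, -64, -128]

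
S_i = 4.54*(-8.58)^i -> [4.54, -38.95, 334.22, -2867.59, 24603.96]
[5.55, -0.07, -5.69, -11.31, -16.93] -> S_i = 5.55 + -5.62*i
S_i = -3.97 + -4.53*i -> [-3.97, -8.5, -13.03, -17.56, -22.09]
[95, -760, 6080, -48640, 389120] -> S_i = 95*-8^i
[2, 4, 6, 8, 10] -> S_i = 2 + 2*i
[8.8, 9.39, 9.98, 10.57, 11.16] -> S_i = 8.80 + 0.59*i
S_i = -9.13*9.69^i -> [-9.13, -88.47, -857.27, -8306.96, -80494.44]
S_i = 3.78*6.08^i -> [3.78, 22.98, 139.73, 849.58, 5165.43]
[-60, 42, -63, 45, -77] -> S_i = Random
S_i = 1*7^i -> [1, 7, 49, 343, 2401]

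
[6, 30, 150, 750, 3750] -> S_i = 6*5^i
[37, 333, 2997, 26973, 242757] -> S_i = 37*9^i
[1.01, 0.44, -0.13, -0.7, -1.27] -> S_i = 1.01 + -0.57*i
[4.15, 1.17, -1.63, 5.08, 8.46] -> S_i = Random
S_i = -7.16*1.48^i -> [-7.16, -10.6, -15.68, -23.21, -34.35]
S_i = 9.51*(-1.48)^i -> [9.51, -14.07, 20.83, -30.83, 45.63]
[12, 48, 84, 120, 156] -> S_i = 12 + 36*i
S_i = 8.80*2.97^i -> [8.8, 26.14, 77.62, 230.54, 684.71]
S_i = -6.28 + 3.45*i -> [-6.28, -2.83, 0.62, 4.07, 7.52]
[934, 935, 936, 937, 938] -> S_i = 934 + 1*i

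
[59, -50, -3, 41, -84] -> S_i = Random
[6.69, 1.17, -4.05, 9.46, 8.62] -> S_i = Random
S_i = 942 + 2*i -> [942, 944, 946, 948, 950]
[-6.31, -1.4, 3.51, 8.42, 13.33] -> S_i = -6.31 + 4.91*i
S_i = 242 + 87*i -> [242, 329, 416, 503, 590]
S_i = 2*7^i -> [2, 14, 98, 686, 4802]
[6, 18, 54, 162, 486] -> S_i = 6*3^i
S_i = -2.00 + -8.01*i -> [-2.0, -10.01, -18.02, -26.03, -34.04]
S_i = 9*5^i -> [9, 45, 225, 1125, 5625]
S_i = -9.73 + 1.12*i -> [-9.73, -8.61, -7.49, -6.37, -5.25]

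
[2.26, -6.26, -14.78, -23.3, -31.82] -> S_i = 2.26 + -8.52*i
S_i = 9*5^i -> [9, 45, 225, 1125, 5625]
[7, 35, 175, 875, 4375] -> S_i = 7*5^i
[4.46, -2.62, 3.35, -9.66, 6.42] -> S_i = Random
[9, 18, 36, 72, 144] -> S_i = 9*2^i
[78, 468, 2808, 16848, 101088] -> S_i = 78*6^i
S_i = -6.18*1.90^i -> [-6.18, -11.74, -22.31, -42.39, -80.54]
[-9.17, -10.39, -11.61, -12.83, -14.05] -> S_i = -9.17 + -1.22*i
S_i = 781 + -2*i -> [781, 779, 777, 775, 773]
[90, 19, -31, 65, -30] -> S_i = Random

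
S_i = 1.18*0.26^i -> [1.18, 0.31, 0.08, 0.02, 0.01]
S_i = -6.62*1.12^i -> [-6.62, -7.41, -8.3, -9.3, -10.42]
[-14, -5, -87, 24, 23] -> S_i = Random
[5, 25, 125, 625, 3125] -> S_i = 5*5^i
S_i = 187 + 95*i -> [187, 282, 377, 472, 567]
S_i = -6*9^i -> [-6, -54, -486, -4374, -39366]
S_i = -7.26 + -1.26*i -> [-7.26, -8.52, -9.78, -11.04, -12.3]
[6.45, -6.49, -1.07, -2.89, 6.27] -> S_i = Random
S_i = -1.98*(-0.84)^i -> [-1.98, 1.66, -1.4, 1.17, -0.99]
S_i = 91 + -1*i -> [91, 90, 89, 88, 87]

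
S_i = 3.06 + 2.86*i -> [3.06, 5.92, 8.78, 11.64, 14.5]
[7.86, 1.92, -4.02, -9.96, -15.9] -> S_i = 7.86 + -5.94*i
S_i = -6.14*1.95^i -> [-6.14, -11.97, -23.35, -45.53, -88.78]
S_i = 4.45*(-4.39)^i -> [4.45, -19.54, 85.76, -376.49, 1652.79]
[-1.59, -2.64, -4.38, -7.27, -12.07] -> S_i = -1.59*1.66^i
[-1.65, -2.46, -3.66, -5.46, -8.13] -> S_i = -1.65*1.49^i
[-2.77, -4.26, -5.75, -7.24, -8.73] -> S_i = -2.77 + -1.49*i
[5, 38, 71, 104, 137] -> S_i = 5 + 33*i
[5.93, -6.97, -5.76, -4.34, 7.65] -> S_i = Random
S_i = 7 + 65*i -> [7, 72, 137, 202, 267]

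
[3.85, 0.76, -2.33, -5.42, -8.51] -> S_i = 3.85 + -3.09*i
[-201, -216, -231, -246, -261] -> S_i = -201 + -15*i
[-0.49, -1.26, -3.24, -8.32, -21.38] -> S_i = -0.49*2.57^i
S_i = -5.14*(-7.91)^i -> [-5.14, 40.66, -321.6, 2543.86, -20121.9]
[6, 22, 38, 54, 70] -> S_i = 6 + 16*i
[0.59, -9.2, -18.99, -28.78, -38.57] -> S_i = 0.59 + -9.79*i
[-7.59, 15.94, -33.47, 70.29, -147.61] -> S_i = -7.59*(-2.10)^i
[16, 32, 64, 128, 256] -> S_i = 16*2^i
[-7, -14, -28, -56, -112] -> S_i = -7*2^i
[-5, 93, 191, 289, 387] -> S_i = -5 + 98*i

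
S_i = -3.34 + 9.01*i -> [-3.34, 5.67, 14.68, 23.69, 32.7]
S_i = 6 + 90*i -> [6, 96, 186, 276, 366]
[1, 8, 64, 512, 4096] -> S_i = 1*8^i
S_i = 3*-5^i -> [3, -15, 75, -375, 1875]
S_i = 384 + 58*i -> [384, 442, 500, 558, 616]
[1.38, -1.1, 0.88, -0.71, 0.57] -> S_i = 1.38*(-0.80)^i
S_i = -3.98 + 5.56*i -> [-3.98, 1.58, 7.14, 12.7, 18.26]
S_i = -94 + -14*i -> [-94, -108, -122, -136, -150]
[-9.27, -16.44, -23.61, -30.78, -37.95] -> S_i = -9.27 + -7.17*i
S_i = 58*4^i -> [58, 232, 928, 3712, 14848]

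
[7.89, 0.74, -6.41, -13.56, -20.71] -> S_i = 7.89 + -7.15*i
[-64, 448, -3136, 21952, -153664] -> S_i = -64*-7^i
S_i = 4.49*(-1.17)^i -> [4.49, -5.25, 6.15, -7.19, 8.41]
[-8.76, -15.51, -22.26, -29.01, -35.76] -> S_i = -8.76 + -6.75*i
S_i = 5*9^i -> [5, 45, 405, 3645, 32805]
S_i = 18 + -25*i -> [18, -7, -32, -57, -82]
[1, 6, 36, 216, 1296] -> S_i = 1*6^i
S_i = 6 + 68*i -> [6, 74, 142, 210, 278]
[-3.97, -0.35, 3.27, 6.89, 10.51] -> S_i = -3.97 + 3.62*i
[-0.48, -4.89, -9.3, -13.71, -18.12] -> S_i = -0.48 + -4.41*i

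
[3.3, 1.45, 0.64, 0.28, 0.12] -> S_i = 3.30*0.44^i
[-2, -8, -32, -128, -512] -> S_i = -2*4^i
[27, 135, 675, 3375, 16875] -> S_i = 27*5^i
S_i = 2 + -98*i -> [2, -96, -194, -292, -390]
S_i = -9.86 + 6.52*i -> [-9.86, -3.34, 3.18, 9.7, 16.22]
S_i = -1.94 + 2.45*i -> [-1.94, 0.51, 2.96, 5.41, 7.86]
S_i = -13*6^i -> [-13, -78, -468, -2808, -16848]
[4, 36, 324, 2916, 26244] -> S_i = 4*9^i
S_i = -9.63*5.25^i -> [-9.63, -50.56, -265.43, -1393.49, -7315.83]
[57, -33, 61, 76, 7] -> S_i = Random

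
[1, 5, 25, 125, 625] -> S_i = 1*5^i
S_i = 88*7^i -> [88, 616, 4312, 30184, 211288]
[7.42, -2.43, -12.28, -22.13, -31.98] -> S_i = 7.42 + -9.85*i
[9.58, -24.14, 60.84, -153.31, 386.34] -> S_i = 9.58*(-2.52)^i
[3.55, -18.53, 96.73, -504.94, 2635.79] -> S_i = 3.55*(-5.22)^i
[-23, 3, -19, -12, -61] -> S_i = Random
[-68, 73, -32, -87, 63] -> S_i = Random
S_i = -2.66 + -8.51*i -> [-2.66, -11.17, -19.68, -28.19, -36.7]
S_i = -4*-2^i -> [-4, 8, -16, 32, -64]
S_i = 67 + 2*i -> [67, 69, 71, 73, 75]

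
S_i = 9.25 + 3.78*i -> [9.25, 13.03, 16.81, 20.59, 24.37]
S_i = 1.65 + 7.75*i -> [1.65, 9.4, 17.15, 24.9, 32.65]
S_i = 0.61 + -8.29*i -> [0.61, -7.68, -15.97, -24.26, -32.55]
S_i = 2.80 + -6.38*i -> [2.8, -3.58, -9.96, -16.34, -22.72]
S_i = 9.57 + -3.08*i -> [9.57, 6.49, 3.41, 0.33, -2.75]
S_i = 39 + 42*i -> [39, 81, 123, 165, 207]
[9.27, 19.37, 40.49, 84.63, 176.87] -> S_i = 9.27*2.09^i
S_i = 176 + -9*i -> [176, 167, 158, 149, 140]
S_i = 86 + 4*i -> [86, 90, 94, 98, 102]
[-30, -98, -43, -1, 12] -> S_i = Random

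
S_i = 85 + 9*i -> [85, 94, 103, 112, 121]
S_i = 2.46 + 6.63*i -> [2.46, 9.09, 15.72, 22.35, 28.98]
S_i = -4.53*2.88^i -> [-4.53, -13.05, -37.57, -108.21, -311.65]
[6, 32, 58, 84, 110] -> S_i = 6 + 26*i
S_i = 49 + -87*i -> [49, -38, -125, -212, -299]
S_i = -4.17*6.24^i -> [-4.17, -26.02, -162.37, -1013.19, -6322.29]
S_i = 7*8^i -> [7, 56, 448, 3584, 28672]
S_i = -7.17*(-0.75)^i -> [-7.17, 5.38, -4.03, 3.02, -2.27]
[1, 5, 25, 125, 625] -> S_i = 1*5^i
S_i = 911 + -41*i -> [911, 870, 829, 788, 747]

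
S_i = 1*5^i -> [1, 5, 25, 125, 625]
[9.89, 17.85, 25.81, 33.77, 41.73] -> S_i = 9.89 + 7.96*i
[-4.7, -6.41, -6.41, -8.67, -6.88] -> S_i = Random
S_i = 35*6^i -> [35, 210, 1260, 7560, 45360]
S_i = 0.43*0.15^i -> [0.43, 0.06, 0.01, 0.0, 0.0]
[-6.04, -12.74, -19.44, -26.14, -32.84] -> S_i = -6.04 + -6.70*i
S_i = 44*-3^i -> [44, -132, 396, -1188, 3564]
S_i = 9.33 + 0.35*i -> [9.33, 9.68, 10.03, 10.38, 10.73]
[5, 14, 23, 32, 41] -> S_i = 5 + 9*i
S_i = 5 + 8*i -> [5, 13, 21, 29, 37]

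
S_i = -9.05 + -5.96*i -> [-9.05, -15.01, -20.97, -26.93, -32.89]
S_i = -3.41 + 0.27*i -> [-3.41, -3.14, -2.87, -2.6, -2.33]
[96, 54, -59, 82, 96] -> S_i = Random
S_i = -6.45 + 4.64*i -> [-6.45, -1.81, 2.83, 7.47, 12.11]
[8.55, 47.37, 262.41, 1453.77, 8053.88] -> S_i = 8.55*5.54^i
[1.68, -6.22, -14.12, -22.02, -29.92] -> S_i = 1.68 + -7.90*i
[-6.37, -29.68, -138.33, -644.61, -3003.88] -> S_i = -6.37*4.66^i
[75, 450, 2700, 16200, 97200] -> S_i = 75*6^i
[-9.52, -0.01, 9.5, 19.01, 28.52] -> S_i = -9.52 + 9.51*i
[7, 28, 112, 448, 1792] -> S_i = 7*4^i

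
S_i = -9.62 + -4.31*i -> [-9.62, -13.93, -18.24, -22.55, -26.86]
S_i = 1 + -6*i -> [1, -5, -11, -17, -23]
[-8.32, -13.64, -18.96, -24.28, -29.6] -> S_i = -8.32 + -5.32*i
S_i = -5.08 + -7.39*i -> [-5.08, -12.47, -19.86, -27.25, -34.64]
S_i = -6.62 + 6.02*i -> [-6.62, -0.6, 5.42, 11.44, 17.46]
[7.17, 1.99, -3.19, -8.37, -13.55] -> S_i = 7.17 + -5.18*i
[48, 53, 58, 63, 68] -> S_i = 48 + 5*i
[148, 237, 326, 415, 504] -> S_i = 148 + 89*i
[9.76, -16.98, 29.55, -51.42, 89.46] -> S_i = 9.76*(-1.74)^i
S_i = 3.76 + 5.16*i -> [3.76, 8.92, 14.08, 19.24, 24.4]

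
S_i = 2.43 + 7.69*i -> [2.43, 10.12, 17.81, 25.5, 33.19]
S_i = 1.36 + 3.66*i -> [1.36, 5.02, 8.68, 12.34, 16.0]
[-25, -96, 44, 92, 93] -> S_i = Random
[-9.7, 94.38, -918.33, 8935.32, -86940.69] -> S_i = -9.70*(-9.73)^i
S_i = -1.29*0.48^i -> [-1.29, -0.62, -0.3, -0.14, -0.07]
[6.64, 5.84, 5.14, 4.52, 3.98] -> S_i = 6.64*0.88^i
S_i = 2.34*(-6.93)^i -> [2.34, -16.22, 112.38, -778.78, 5396.95]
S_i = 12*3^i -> [12, 36, 108, 324, 972]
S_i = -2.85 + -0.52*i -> [-2.85, -3.37, -3.89, -4.41, -4.93]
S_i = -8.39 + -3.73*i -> [-8.39, -12.12, -15.85, -19.58, -23.31]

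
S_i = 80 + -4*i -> [80, 76, 72, 68, 64]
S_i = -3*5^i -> [-3, -15, -75, -375, -1875]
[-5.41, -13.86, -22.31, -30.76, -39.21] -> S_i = -5.41 + -8.45*i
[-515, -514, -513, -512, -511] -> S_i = -515 + 1*i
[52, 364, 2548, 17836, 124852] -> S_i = 52*7^i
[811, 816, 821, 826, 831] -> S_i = 811 + 5*i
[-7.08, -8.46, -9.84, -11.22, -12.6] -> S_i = -7.08 + -1.38*i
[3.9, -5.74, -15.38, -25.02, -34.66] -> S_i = 3.90 + -9.64*i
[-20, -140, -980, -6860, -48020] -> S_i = -20*7^i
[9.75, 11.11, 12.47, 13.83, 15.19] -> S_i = 9.75 + 1.36*i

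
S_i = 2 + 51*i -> [2, 53, 104, 155, 206]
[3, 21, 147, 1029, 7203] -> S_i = 3*7^i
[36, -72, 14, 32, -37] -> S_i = Random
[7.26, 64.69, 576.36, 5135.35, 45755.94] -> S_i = 7.26*8.91^i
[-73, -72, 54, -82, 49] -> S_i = Random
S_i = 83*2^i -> [83, 166, 332, 664, 1328]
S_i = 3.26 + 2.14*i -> [3.26, 5.4, 7.54, 9.68, 11.82]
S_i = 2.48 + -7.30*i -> [2.48, -4.82, -12.12, -19.42, -26.72]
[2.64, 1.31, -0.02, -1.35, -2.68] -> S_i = 2.64 + -1.33*i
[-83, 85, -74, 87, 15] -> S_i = Random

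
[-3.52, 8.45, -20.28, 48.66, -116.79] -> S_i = -3.52*(-2.40)^i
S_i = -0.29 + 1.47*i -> [-0.29, 1.18, 2.65, 4.12, 5.59]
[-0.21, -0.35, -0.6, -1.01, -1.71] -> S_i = -0.21*1.69^i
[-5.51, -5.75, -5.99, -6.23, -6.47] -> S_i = -5.51 + -0.24*i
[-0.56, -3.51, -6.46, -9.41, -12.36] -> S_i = -0.56 + -2.95*i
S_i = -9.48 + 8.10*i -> [-9.48, -1.38, 6.72, 14.82, 22.92]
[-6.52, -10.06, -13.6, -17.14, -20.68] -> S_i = -6.52 + -3.54*i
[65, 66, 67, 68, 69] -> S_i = 65 + 1*i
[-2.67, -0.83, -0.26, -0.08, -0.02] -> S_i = -2.67*0.31^i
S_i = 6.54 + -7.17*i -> [6.54, -0.63, -7.8, -14.97, -22.14]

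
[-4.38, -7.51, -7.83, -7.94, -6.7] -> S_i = Random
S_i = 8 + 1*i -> [8, 9, 10, 11, 12]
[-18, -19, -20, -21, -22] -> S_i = -18 + -1*i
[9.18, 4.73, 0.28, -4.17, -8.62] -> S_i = 9.18 + -4.45*i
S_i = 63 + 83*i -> [63, 146, 229, 312, 395]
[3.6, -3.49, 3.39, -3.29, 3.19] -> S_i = 3.60*(-0.97)^i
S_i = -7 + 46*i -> [-7, 39, 85, 131, 177]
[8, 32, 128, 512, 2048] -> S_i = 8*4^i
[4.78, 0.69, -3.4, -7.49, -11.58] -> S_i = 4.78 + -4.09*i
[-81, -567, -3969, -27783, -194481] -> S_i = -81*7^i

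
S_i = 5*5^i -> [5, 25, 125, 625, 3125]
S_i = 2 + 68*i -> [2, 70, 138, 206, 274]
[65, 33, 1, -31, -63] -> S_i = 65 + -32*i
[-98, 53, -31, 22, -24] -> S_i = Random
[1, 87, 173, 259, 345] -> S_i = 1 + 86*i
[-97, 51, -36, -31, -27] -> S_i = Random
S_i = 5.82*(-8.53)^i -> [5.82, -49.64, 423.47, -3612.19, 30811.94]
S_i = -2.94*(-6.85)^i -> [-2.94, 20.14, -137.95, 944.97, -6473.06]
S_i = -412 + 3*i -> [-412, -409, -406, -403, -400]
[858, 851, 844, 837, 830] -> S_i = 858 + -7*i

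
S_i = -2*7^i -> [-2, -14, -98, -686, -4802]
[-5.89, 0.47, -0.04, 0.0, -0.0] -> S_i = -5.89*(-0.08)^i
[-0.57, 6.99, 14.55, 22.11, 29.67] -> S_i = -0.57 + 7.56*i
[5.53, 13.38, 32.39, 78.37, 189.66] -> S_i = 5.53*2.42^i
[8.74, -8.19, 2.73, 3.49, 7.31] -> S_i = Random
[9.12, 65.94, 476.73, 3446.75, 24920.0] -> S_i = 9.12*7.23^i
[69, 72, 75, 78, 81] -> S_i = 69 + 3*i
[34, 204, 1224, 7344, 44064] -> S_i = 34*6^i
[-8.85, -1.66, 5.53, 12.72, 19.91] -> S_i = -8.85 + 7.19*i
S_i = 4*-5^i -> [4, -20, 100, -500, 2500]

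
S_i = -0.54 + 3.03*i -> [-0.54, 2.49, 5.52, 8.55, 11.58]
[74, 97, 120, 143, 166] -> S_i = 74 + 23*i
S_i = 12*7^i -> [12, 84, 588, 4116, 28812]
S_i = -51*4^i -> [-51, -204, -816, -3264, -13056]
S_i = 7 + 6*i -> [7, 13, 19, 25, 31]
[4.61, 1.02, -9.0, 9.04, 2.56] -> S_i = Random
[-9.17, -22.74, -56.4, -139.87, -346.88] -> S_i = -9.17*2.48^i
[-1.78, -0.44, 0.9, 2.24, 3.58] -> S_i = -1.78 + 1.34*i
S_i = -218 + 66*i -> [-218, -152, -86, -20, 46]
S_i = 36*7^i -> [36, 252, 1764, 12348, 86436]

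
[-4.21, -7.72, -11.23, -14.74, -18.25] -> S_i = -4.21 + -3.51*i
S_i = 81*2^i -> [81, 162, 324, 648, 1296]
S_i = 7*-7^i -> [7, -49, 343, -2401, 16807]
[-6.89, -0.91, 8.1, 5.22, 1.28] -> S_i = Random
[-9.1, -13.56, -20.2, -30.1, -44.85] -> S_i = -9.10*1.49^i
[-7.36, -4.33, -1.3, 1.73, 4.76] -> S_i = -7.36 + 3.03*i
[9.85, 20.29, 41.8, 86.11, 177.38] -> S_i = 9.85*2.06^i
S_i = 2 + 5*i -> [2, 7, 12, 17, 22]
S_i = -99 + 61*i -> [-99, -38, 23, 84, 145]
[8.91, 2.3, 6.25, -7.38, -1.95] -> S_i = Random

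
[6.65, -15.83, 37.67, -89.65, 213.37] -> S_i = 6.65*(-2.38)^i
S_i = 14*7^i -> [14, 98, 686, 4802, 33614]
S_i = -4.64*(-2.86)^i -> [-4.64, 13.27, -37.95, 108.55, -310.44]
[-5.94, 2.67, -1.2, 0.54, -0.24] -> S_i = -5.94*(-0.45)^i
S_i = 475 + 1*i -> [475, 476, 477, 478, 479]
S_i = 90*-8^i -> [90, -720, 5760, -46080, 368640]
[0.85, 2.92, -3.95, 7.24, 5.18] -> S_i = Random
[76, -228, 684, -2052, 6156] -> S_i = 76*-3^i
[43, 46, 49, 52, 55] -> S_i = 43 + 3*i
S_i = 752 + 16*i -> [752, 768, 784, 800, 816]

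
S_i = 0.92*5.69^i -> [0.92, 5.23, 29.79, 169.48, 964.35]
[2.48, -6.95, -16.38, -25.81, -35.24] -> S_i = 2.48 + -9.43*i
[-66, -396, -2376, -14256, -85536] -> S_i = -66*6^i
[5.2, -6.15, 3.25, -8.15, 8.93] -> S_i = Random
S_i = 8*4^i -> [8, 32, 128, 512, 2048]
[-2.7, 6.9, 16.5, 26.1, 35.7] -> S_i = -2.70 + 9.60*i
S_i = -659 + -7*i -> [-659, -666, -673, -680, -687]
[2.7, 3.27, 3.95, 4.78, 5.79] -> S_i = 2.70*1.21^i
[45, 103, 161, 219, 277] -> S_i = 45 + 58*i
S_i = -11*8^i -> [-11, -88, -704, -5632, -45056]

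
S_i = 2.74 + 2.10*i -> [2.74, 4.84, 6.94, 9.04, 11.14]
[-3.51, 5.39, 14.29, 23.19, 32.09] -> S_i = -3.51 + 8.90*i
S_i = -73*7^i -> [-73, -511, -3577, -25039, -175273]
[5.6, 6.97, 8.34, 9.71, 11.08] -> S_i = 5.60 + 1.37*i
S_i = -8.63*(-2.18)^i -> [-8.63, 18.81, -41.01, 89.41, -194.91]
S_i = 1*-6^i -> [1, -6, 36, -216, 1296]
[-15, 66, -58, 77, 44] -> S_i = Random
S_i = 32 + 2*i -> [32, 34, 36, 38, 40]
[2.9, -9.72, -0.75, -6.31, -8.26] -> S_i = Random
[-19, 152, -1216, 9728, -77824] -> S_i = -19*-8^i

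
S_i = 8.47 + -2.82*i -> [8.47, 5.65, 2.83, 0.01, -2.81]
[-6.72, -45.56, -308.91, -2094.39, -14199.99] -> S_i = -6.72*6.78^i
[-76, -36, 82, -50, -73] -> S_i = Random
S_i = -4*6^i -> [-4, -24, -144, -864, -5184]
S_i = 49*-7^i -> [49, -343, 2401, -16807, 117649]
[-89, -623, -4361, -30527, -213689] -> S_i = -89*7^i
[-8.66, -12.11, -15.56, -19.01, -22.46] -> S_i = -8.66 + -3.45*i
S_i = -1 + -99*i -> [-1, -100, -199, -298, -397]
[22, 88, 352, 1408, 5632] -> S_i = 22*4^i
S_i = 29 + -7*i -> [29, 22, 15, 8, 1]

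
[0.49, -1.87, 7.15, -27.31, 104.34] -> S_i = 0.49*(-3.82)^i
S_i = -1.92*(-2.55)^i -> [-1.92, 4.9, -12.48, 31.84, -81.18]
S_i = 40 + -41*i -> [40, -1, -42, -83, -124]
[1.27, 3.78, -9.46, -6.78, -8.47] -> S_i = Random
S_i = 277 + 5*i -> [277, 282, 287, 292, 297]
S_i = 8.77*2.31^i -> [8.77, 20.26, 46.8, 108.1, 249.72]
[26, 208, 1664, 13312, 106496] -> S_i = 26*8^i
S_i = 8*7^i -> [8, 56, 392, 2744, 19208]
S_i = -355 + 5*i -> [-355, -350, -345, -340, -335]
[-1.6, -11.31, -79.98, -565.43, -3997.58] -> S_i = -1.60*7.07^i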